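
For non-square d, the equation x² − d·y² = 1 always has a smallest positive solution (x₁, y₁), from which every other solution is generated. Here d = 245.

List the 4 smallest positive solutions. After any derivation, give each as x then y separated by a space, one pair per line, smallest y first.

d=245: √d = [15; 1,1,1,7,6,7,1,1,1,30] (ℓ=10, even), read p_9/q_9
step 0: (15, 1)  from 15·(1,0) + (0,1)
step 1: (16, 1)  from 1·(15,1) + (1,0)
…
step 3: (47, 3)  from 1·(31,2) + (16,1)
step 4: (360, 23)  from 7·(47,3) + (31,2)
step 5: (2207, 141)  from 6·(360,23) + (47,3)
step 6: (15809, 1010)  from 7·(2207,141) + (360,23)
step 7: (18016, 1151)  from 1·(15809,1010) + (2207,141)
step 8: (33825, 2161)  from 1·(18016,1151) + (15809,1010)
step 9: (51841, 3312)  from 1·(33825,2161) + (18016,1151)
(x₁, y₁) = (51841, 3312);  51841² − 245·3312² = 1 ✓
(x_2, y_2) = (51841·51841 + 245·3312·3312, 51841·3312 + 3312·51841) = (5374978561, 343394784)
(x_3, y_3) = (51841·5374978561 + 245·3312·343394784, 51841·343394784 + 3312·5374978561) = (557288527109761, 35603857991376)
(x_4, y_4) = (51841·557288527109761 + 245·3312·35603857991376, 51841·35603857991376 + 3312·557288527109761) = (57780789062419261441, 3691479203918451648)

51841 3312
5374978561 343394784
557288527109761 35603857991376
57780789062419261441 3691479203918451648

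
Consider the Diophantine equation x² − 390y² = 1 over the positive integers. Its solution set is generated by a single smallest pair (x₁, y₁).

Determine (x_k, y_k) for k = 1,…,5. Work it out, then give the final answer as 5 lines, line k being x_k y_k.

√390 = [19; 1,2,1,38, …], period ℓ=4 (even) → k=3
i=0: a=19 ⇒ p=19, q=1
…
i=2: a=2 ⇒ p=59, q=3
i=3: a=1 ⇒ p=79, q=4
fundamental: x₁=79, y₁=4  (since 6241 − 390·16 = 1)
(x_2, y_2) = (79·79 + 390·4·4, 79·4 + 4·79) = (12481, 632)
(x_3, y_3) = (79·12481 + 390·4·632, 79·632 + 4·12481) = (1971919, 99852)
(x_4, y_4) = (79·1971919 + 390·4·99852, 79·99852 + 4·1971919) = (311550721, 15775984)
(x_5, y_5) = (79·311550721 + 390·4·15775984, 79·15775984 + 4·311550721) = (49223041999, 2492505620)

79 4
12481 632
1971919 99852
311550721 15775984
49223041999 2492505620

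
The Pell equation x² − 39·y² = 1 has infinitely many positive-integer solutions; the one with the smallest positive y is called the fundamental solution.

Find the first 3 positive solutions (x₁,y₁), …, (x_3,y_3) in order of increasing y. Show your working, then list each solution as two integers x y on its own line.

d=39: √d = [6; 4,12] (ℓ=2, even), read p_1/q_1
step 0: (6, 1)  from 6·(1,0) + (0,1)
step 1: (25, 4)  from 4·(6,1) + (1,0)
→ (25, 4).  Check: 25²=625, 39·4²=624, difference 1.
(25+4√39)^2 = 1249 + 200√39
(25+4√39)^3 = 62425 + 9996√39

25 4
1249 200
62425 9996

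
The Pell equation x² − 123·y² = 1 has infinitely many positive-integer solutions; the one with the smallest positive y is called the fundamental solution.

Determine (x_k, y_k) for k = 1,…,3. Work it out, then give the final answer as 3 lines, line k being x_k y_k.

122 11
29767 2684
7263026 654885

√123 = [11; 11,22, …], period ℓ=2 (even) → k=1
i=0: a=11 ⇒ p=11, q=1
i=1: a=11 ⇒ p=122, q=11
→ (122, 11).  Check: 122²=14884, 123·11²=14883, difference 1.
(x_2, y_2) = (122·122 + 123·11·11, 122·11 + 11·122) = (29767, 2684)
(x_3, y_3) = (122·29767 + 123·11·2684, 122·2684 + 11·29767) = (7263026, 654885)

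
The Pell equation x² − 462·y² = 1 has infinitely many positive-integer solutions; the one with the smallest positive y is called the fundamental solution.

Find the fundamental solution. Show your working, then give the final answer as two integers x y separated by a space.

43 2

√462 = [21; 2,42, …], period ℓ=2 (even) → k=1
i=0: a=21 ⇒ p=21, q=1
i=1: a=2 ⇒ p=43, q=2
fundamental: x₁=43, y₁=2  (since 1849 − 462·4 = 1)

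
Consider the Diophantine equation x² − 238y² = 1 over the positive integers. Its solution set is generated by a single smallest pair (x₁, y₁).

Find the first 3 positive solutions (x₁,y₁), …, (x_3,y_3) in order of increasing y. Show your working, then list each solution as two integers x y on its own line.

[15; 2,2,1,14,1,2,2,30] for √238; ℓ=8 ⇒ convergent index 7
a_0=15:  p_0=15·1+0=15,  q_0=15·0+1=1
a_1=2:  p_1=2·15+1=31,  q_1=2·1+0=2
a_2=2:  p_2=2·31+15=77,  q_2=2·2+1=5
a_3=1:  p_3=1·77+31=108,  q_3=1·5+2=7
…
a_6=2:  p_6=2·1697+1589=4983,  q_6=2·110+103=323
a_7=2:  p_7=2·4983+1697=11663,  q_7=2·323+110=756
fundamental: x₁=11663, y₁=756  (since 136025569 − 238·571536 = 1)
k=2:  x_2 = 11663·11663+238·756·756 = 272051137,  y_2 = 11663·756+756·11663 = 17634456
k=3:  x_3 = 11663·272051137+238·756·17634456 = 6345864809999,  y_3 = 11663·17634456+756·272051137 = 411341319900

11663 756
272051137 17634456
6345864809999 411341319900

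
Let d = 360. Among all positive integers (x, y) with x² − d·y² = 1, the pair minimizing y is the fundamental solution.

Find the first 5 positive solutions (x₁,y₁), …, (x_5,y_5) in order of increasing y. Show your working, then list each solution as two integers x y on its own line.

19 1
721 38
27379 1443
1039681 54796
39480499 2080805

d=360: √d = [18; 1,36] (ℓ=2, even), read p_1/q_1
a_0=18:  p_0=18·1+0=18,  q_0=18·0+1=1
a_1=1:  p_1=1·18+1=19,  q_1=1·1+0=1
→ (19, 1).  Check: 19²=361, 360·1²=360, difference 1.
n=2: (19,1)∘(19,1) = (19·19+360·1·1, 19·1+1·19) = (721,38)
n=3: (721,38)∘(19,1) = (19·721+360·1·38, 19·38+1·721) = (27379,1443)
n=4: (27379,1443)∘(19,1) = (19·27379+360·1·1443, 19·1443+1·27379) = (1039681,54796)
n=5: (1039681,54796)∘(19,1) = (19·1039681+360·1·54796, 19·54796+1·1039681) = (39480499,2080805)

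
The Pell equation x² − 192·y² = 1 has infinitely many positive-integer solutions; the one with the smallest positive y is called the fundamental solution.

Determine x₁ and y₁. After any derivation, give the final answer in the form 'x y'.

d=192: √d = [13; 1,5,1,26] (ℓ=4, even), read p_3/q_3
a_0=13:  p_0=13·1+0=13,  q_0=13·0+1=1
…
a_2=5:  p_2=5·14+13=83,  q_2=5·1+1=6
a_3=1:  p_3=1·83+14=97,  q_3=1·6+1=7
(x₁, y₁) = (97, 7);  97² − 192·7² = 1 ✓

97 7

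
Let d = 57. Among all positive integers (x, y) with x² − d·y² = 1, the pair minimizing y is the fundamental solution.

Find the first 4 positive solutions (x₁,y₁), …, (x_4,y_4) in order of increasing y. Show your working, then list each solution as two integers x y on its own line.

151 20
45601 6040
13771351 1824060
4158902401 550860080

d=57: √d = [7; 1,1,4,1,1,14] (ℓ=6, even), read p_5/q_5
a_0=7:  p_0=7·1+0=7,  q_0=7·0+1=1
…
a_3=4:  p_3=4·15+8=68,  q_3=4·2+1=9
a_4=1:  p_4=1·68+15=83,  q_4=1·9+2=11
a_5=1:  p_5=1·83+68=151,  q_5=1·11+9=20
(x₁, y₁) = (151, 20);  151² − 57·20² = 1 ✓
(x_2, y_2) = (151·151 + 57·20·20, 151·20 + 20·151) = (45601, 6040)
(x_3, y_3) = (151·45601 + 57·20·6040, 151·6040 + 20·45601) = (13771351, 1824060)
(x_4, y_4) = (151·13771351 + 57·20·1824060, 151·1824060 + 20·13771351) = (4158902401, 550860080)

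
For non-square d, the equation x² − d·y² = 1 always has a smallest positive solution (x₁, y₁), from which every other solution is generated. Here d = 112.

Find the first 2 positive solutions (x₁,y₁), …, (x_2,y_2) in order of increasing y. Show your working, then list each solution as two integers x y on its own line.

√112 → a₀=10, period (1,1,2,1,1,20); ℓ=6 even so k=5
step 0: (10, 1)  from 10·(1,0) + (0,1)
…
step 3: (53, 5)  from 2·(21,2) + (11,1)
step 4: (74, 7)  from 1·(53,5) + (21,2)
step 5: (127, 12)  from 1·(74,7) + (53,5)
fundamental: x₁=127, y₁=12  (since 16129 − 112·144 = 1)
k=2:  x_2 = 127·127+112·12·12 = 32257,  y_2 = 127·12+12·127 = 3048

127 12
32257 3048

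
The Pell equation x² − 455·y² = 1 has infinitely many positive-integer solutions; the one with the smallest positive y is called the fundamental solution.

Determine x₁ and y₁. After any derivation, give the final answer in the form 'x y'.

√455 → a₀=21, period (3,42); ℓ=2 even so k=1
step 0: (21, 1)  from 21·(1,0) + (0,1)
step 1: (64, 3)  from 3·(21,1) + (1,0)
fundamental: x₁=64, y₁=3  (since 4096 − 455·9 = 1)

64 3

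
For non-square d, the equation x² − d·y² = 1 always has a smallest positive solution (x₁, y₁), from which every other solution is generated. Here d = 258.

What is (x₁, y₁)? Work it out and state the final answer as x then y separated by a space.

257 16

d=258: √d = [16; 16,32] (ℓ=2, even), read p_1/q_1
k=0  a_k=16  p_k/q_k = 16/1
k=1  a_k=16  p_k/q_k = 257/16
(x₁, y₁) = (257, 16);  257² − 258·16² = 1 ✓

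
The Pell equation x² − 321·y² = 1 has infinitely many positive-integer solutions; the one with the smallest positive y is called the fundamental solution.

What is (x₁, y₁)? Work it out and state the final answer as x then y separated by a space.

[17; 1,10,1,34] for √321; ℓ=4 ⇒ convergent index 3
i=0: a=17 ⇒ p=17, q=1
i=1: a=1 ⇒ p=18, q=1
i=2: a=10 ⇒ p=197, q=11
i=3: a=1 ⇒ p=215, q=12
(x₁, y₁) = (215, 12);  215² − 321·12² = 1 ✓

215 12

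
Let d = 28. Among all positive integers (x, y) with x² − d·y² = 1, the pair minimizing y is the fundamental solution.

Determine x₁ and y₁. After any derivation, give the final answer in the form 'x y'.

127 24

√28 → a₀=5, period (3,2,3,10); ℓ=4 even so k=3
a_0=5:  p_0=5·1+0=5,  q_0=5·0+1=1
a_1=3:  p_1=3·5+1=16,  q_1=3·1+0=3
a_2=2:  p_2=2·16+5=37,  q_2=2·3+1=7
a_3=3:  p_3=3·37+16=127,  q_3=3·7+3=24
(x₁, y₁) = (127, 24);  127² − 28·24² = 1 ✓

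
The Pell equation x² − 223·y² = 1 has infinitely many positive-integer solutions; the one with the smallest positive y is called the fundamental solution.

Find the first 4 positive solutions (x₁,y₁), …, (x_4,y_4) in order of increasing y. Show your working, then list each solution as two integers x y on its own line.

224 15
100351 6720
44957024 3010545
20140646401 1348717440

√223 → a₀=14, period (1,13,1,28); ℓ=4 even so k=3
i=0: a=14 ⇒ p=14, q=1
i=1: a=1 ⇒ p=15, q=1
i=2: a=13 ⇒ p=209, q=14
i=3: a=1 ⇒ p=224, q=15
(x₁, y₁) = (224, 15);  224² − 223·15² = 1 ✓
k=2:  x_2 = 224·224+223·15·15 = 100351,  y_2 = 224·15+15·224 = 6720
k=3:  x_3 = 224·100351+223·15·6720 = 44957024,  y_3 = 224·6720+15·100351 = 3010545
k=4:  x_4 = 224·44957024+223·15·3010545 = 20140646401,  y_4 = 224·3010545+15·44957024 = 1348717440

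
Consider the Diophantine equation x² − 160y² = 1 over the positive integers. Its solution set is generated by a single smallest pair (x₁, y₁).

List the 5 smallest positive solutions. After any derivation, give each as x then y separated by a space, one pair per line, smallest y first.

√160 → a₀=12, period (1,1,1,5,1,1,1,24); ℓ=8 even so k=7
a_0=12:  p_0=12·1+0=12,  q_0=12·0+1=1
a_1=1:  p_1=1·12+1=13,  q_1=1·1+0=1
a_2=1:  p_2=1·13+12=25,  q_2=1·1+1=2
…
a_6=1:  p_6=1·253+215=468,  q_6=1·20+17=37
a_7=1:  p_7=1·468+253=721,  q_7=1·37+20=57
(x₁, y₁) = (721, 57);  721² − 160·57² = 1 ✓
(x_2, y_2) = (721·721 + 160·57·57, 721·57 + 57·721) = (1039681, 82194)
(x_3, y_3) = (721·1039681 + 160·57·82194, 721·82194 + 57·1039681) = (1499219281, 118523691)
(x_4, y_4) = (721·1499219281 + 160·57·118523691, 721·118523691 + 57·1499219281) = (2161873163521, 170911080228)
(x_5, y_5) = (721·2161873163521 + 160·57·170911080228, 721·170911080228 + 57·2161873163521) = (3117419602578001, 246453659165085)

721 57
1039681 82194
1499219281 118523691
2161873163521 170911080228
3117419602578001 246453659165085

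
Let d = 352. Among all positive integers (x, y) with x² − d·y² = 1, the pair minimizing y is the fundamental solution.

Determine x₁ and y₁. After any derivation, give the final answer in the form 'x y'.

√352 = [18; 1,3,5,9,5,3,1,36, …], period ℓ=8 (even) → k=7
k=0  a_k=18  p_k/q_k = 18/1
k=1  a_k=1  p_k/q_k = 19/1
k=2  a_k=3  p_k/q_k = 75/4
…
k=5  a_k=5  p_k/q_k = 18499/986
k=6  a_k=3  p_k/q_k = 59118/3151
k=7  a_k=1  p_k/q_k = 77617/4137
fundamental: x₁=77617, y₁=4137  (since 6024398689 − 352·17114769 = 1)

77617 4137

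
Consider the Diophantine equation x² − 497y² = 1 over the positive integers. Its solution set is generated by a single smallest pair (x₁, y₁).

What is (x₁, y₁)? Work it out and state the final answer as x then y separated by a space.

1201887 53912

√497 → a₀=22, period (3,2,2,5,6,5,2,2,3,44); ℓ=10 even so k=9
a_0=22:  p_0=22·1+0=22,  q_0=22·0+1=1
…
a_2=2:  p_2=2·67+22=156,  q_2=2·3+1=7
a_3=2:  p_3=2·156+67=379,  q_3=2·7+3=17
…
a_5=6:  p_5=6·2051+379=12685,  q_5=6·92+17=569
a_6=5:  p_6=5·12685+2051=65476,  q_6=5·569+92=2937
…
a_8=2:  p_8=2·143637+65476=352750,  q_8=2·6443+2937=15823
a_9=3:  p_9=3·352750+143637=1201887,  q_9=3·15823+6443=53912
→ (1201887, 53912).  Check: 1201887²=1444532360769, 497·53912²=1444532360768, difference 1.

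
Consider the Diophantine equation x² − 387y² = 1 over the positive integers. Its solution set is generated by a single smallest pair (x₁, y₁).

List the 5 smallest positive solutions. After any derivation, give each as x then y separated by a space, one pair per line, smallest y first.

d=387: √d = [19; 1,2,19,2,1,38] (ℓ=6, even), read p_5/q_5
k=0  a_k=19  p_k/q_k = 19/1
…
k=2  a_k=2  p_k/q_k = 59/3
k=3  a_k=19  p_k/q_k = 1141/58
k=4  a_k=2  p_k/q_k = 2341/119
k=5  a_k=1  p_k/q_k = 3482/177
(x₁, y₁) = (3482, 177);  3482² − 387·177² = 1 ✓
(3482+177√387)^2 = 24248647 + 1232628√387
(3482+177√387)^3 = 168867574226 + 8584021215√387
(3482+177√387)^4 = 1175993762661217 + 59779122508632√387
(3482+177√387)^5 = 8189620394305140962 + 416301800566092033√387

3482 177
24248647 1232628
168867574226 8584021215
1175993762661217 59779122508632
8189620394305140962 416301800566092033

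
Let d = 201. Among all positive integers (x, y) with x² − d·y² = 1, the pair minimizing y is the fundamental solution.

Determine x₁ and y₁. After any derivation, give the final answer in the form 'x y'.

[14; 5,1,1,1,2,…,1,5,28] for √201; ℓ=14 ⇒ convergent index 13
step 0: (14, 1)  from 14·(1,0) + (0,1)
step 1: (71, 5)  from 5·(14,1) + (1,0)
…
step 3: (156, 11)  from 1·(85,6) + (71,5)
…
step 5: (638, 45)  from 2·(241,17) + (156,11)
step 6: (879, 62)  from 1·(638,45) + (241,17)
step 7: (7670, 541)  from 8·(879,62) + (638,45)
step 8: (8549, 603)  from 1·(7670,541) + (879,62)
…
step 10: (33317, 2350)  from 1·(24768,1747) + (8549,603)
step 11: (58085, 4097)  from 1·(33317,2350) + (24768,1747)
step 12: (91402, 6447)  from 1·(58085,4097) + (33317,2350)
step 13: (515095, 36332)  from 5·(91402,6447) + (58085,4097)
→ (515095, 36332).  Check: 515095²=265322859025, 201·36332²=265322859024, difference 1.

515095 36332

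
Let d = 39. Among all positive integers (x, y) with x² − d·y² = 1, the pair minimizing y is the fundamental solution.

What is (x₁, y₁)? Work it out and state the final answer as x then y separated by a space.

d=39: √d = [6; 4,12] (ℓ=2, even), read p_1/q_1
k=0  a_k=6  p_k/q_k = 6/1
k=1  a_k=4  p_k/q_k = 25/4
(x₁, y₁) = (25, 4);  25² − 39·4² = 1 ✓

25 4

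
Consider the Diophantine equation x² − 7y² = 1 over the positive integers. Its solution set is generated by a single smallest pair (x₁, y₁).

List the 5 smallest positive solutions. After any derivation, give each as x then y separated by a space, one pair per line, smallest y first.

8 3
127 48
2024 765
32257 12192
514088 194307

d=7: √d = [2; 1,1,1,4] (ℓ=4, even), read p_3/q_3
step 0: (2, 1)  from 2·(1,0) + (0,1)
step 1: (3, 1)  from 1·(2,1) + (1,0)
step 2: (5, 2)  from 1·(3,1) + (2,1)
step 3: (8, 3)  from 1·(5,2) + (3,1)
→ (8, 3).  Check: 8²=64, 7·3²=63, difference 1.
n=2: (8,3)∘(8,3) = (8·8+7·3·3, 8·3+3·8) = (127,48)
n=3: (127,48)∘(8,3) = (8·127+7·3·48, 8·48+3·127) = (2024,765)
n=4: (2024,765)∘(8,3) = (8·2024+7·3·765, 8·765+3·2024) = (32257,12192)
n=5: (32257,12192)∘(8,3) = (8·32257+7·3·12192, 8·12192+3·32257) = (514088,194307)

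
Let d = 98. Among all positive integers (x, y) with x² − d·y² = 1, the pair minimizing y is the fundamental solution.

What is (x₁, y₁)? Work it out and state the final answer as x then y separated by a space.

99 10

d=98: √d = [9; 1,8,1,18] (ℓ=4, even), read p_3/q_3
i=0: a=9 ⇒ p=9, q=1
…
i=2: a=8 ⇒ p=89, q=9
i=3: a=1 ⇒ p=99, q=10
fundamental: x₁=99, y₁=10  (since 9801 − 98·100 = 1)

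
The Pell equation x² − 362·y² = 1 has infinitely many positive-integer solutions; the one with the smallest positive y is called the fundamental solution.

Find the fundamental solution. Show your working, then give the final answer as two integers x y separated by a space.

√362 → a₀=19, period (38); ℓ=1 odd so k=1
k=0  a_k=19  p_k/q_k = 19/1
k=1  a_k=38  p_k/q_k = 723/38
→ (723, 38).  Check: 723²=522729, 362·38²=522728, difference 1.

723 38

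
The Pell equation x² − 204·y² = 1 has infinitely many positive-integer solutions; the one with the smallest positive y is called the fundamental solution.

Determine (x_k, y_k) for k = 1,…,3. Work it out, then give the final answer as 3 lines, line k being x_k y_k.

4999 350
49980001 3499300
499700044999 34986001050

d=204: √d = [14; 3,1,1,6,1,1,3,28] (ℓ=8, even), read p_7/q_7
k=0  a_k=14  p_k/q_k = 14/1
k=1  a_k=3  p_k/q_k = 43/3
…
k=4  a_k=6  p_k/q_k = 657/46
k=5  a_k=1  p_k/q_k = 757/53
k=6  a_k=1  p_k/q_k = 1414/99
k=7  a_k=3  p_k/q_k = 4999/350
fundamental: x₁=4999, y₁=350  (since 24990001 − 204·122500 = 1)
k=2:  x_2 = 4999·4999+204·350·350 = 49980001,  y_2 = 4999·350+350·4999 = 3499300
k=3:  x_3 = 4999·49980001+204·350·3499300 = 499700044999,  y_3 = 4999·3499300+350·49980001 = 34986001050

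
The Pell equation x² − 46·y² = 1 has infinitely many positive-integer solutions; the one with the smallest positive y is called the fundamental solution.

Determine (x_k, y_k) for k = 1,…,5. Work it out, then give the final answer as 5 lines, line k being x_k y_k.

d=46: √d = [6; 1,3,1,1,2,6,2,1,1,3,1,12] (ℓ=12, even), read p_11/q_11
step 0: (6, 1)  from 6·(1,0) + (0,1)
step 1: (7, 1)  from 1·(6,1) + (1,0)
…
step 5: (156, 23)  from 2·(61,9) + (34,5)
…
step 7: (2150, 317)  from 2·(997,147) + (156,23)
step 8: (3147, 464)  from 1·(2150,317) + (997,147)
…
step 10: (19038, 2807)  from 3·(5297,781) + (3147,464)
step 11: (24335, 3588)  from 1·(19038,2807) + (5297,781)
(x₁, y₁) = (24335, 3588);  24335² − 46·3588² = 1 ✓
n=2: (24335,3588)∘(24335,3588) = (24335·24335+46·3588·3588, 24335·3588+3588·24335) = (1184384449,174627960)
n=3: (1184384449,174627960)∘(24335,3588) = (24335·1184384449+46·3588·174627960, 24335·174627960+3588·1184384449) = (57643991108495,8499142809612)
n=4: (57643991108495,8499142809612)∘(24335,3588) = (24335·57643991108495+46·3588·8499142809612, 24335·8499142809612+3588·57643991108495) = (2805533046066067201,413653280369188080)
n=5: (2805533046066067201,413653280369188080)∘(24335,3588) = (24335·2805533046066067201+46·3588·413653280369188080, 24335·413653280369188080+3588·2805533046066067201) = (136545293294391499564175,20132505147069241043988)

24335 3588
1184384449 174627960
57643991108495 8499142809612
2805533046066067201 413653280369188080
136545293294391499564175 20132505147069241043988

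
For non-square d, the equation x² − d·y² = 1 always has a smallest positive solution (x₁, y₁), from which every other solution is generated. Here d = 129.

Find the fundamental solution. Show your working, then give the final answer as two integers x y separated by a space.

[11; 2,1,3,1,6,1,3,1,2,22] for √129; ℓ=10 ⇒ convergent index 9
i=0: a=11 ⇒ p=11, q=1
i=1: a=2 ⇒ p=23, q=2
i=2: a=1 ⇒ p=34, q=3
…
i=4: a=1 ⇒ p=159, q=14
i=5: a=6 ⇒ p=1079, q=95
i=6: a=1 ⇒ p=1238, q=109
i=7: a=3 ⇒ p=4793, q=422
i=8: a=1 ⇒ p=6031, q=531
i=9: a=2 ⇒ p=16855, q=1484
(x₁, y₁) = (16855, 1484);  16855² − 129·1484² = 1 ✓

16855 1484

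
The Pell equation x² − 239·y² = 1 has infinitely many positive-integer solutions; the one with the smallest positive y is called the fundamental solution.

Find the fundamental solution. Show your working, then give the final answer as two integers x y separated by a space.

√239 → a₀=15, period (2,5,1,2,4,15,4,2,1,5,2,30); ℓ=12 even so k=11
step 0: (15, 1)  from 15·(1,0) + (0,1)
…
step 2: (170, 11)  from 5·(31,2) + (15,1)
…
step 5: (2489, 161)  from 4·(572,37) + (201,13)
…
step 8: (346141, 22390)  from 2·(154117,9969) + (37907,2452)
…
step 10: (2847431, 184185)  from 5·(500258,32359) + (346141,22390)
step 11: (6195120, 400729)  from 2·(2847431,184185) + (500258,32359)
(x₁, y₁) = (6195120, 400729);  6195120² − 239·400729² = 1 ✓

6195120 400729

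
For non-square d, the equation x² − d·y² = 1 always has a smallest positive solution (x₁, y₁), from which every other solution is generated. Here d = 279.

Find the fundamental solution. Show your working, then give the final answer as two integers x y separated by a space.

[16; 1,2,2,1,2,2,1,32] for √279; ℓ=8 ⇒ convergent index 7
i=0: a=16 ⇒ p=16, q=1
…
i=2: a=2 ⇒ p=50, q=3
i=3: a=2 ⇒ p=117, q=7
i=4: a=1 ⇒ p=167, q=10
i=5: a=2 ⇒ p=451, q=27
i=6: a=2 ⇒ p=1069, q=64
i=7: a=1 ⇒ p=1520, q=91
fundamental: x₁=1520, y₁=91  (since 2310400 − 279·8281 = 1)

1520 91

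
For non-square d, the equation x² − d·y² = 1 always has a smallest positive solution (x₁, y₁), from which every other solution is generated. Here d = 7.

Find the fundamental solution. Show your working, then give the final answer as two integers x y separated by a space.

[2; 1,1,1,4] for √7; ℓ=4 ⇒ convergent index 3
a_0=2:  p_0=2·1+0=2,  q_0=2·0+1=1
a_1=1:  p_1=1·2+1=3,  q_1=1·1+0=1
a_2=1:  p_2=1·3+2=5,  q_2=1·1+1=2
a_3=1:  p_3=1·5+3=8,  q_3=1·2+1=3
(x₁, y₁) = (8, 3);  8² − 7·3² = 1 ✓

8 3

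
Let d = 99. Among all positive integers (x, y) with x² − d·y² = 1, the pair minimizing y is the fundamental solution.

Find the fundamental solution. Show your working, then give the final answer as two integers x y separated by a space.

10 1

√99 → a₀=9, period (1,18); ℓ=2 even so k=1
a_0=9:  p_0=9·1+0=9,  q_0=9·0+1=1
a_1=1:  p_1=1·9+1=10,  q_1=1·1+0=1
(x₁, y₁) = (10, 1);  10² − 99·1² = 1 ✓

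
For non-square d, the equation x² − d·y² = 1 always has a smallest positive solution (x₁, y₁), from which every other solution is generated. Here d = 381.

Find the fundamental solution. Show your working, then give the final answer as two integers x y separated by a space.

√381 → a₀=19, period (1,1,12,1,1,38); ℓ=6 even so k=5
a_0=19:  p_0=19·1+0=19,  q_0=19·0+1=1
a_1=1:  p_1=1·19+1=20,  q_1=1·1+0=1
…
a_3=12:  p_3=12·39+20=488,  q_3=12·2+1=25
a_4=1:  p_4=1·488+39=527,  q_4=1·25+2=27
a_5=1:  p_5=1·527+488=1015,  q_5=1·27+25=52
fundamental: x₁=1015, y₁=52  (since 1030225 − 381·2704 = 1)

1015 52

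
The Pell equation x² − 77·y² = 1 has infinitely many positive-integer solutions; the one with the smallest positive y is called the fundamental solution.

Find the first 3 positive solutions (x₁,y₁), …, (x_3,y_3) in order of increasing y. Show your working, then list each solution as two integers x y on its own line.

351 40
246401 28080
172973151 19712120

d=77: √d = [8; 1,3,2,3,1,16] (ℓ=6, even), read p_5/q_5
step 0: (8, 1)  from 8·(1,0) + (0,1)
step 1: (9, 1)  from 1·(8,1) + (1,0)
step 2: (35, 4)  from 3·(9,1) + (8,1)
step 3: (79, 9)  from 2·(35,4) + (9,1)
step 4: (272, 31)  from 3·(79,9) + (35,4)
step 5: (351, 40)  from 1·(272,31) + (79,9)
fundamental: x₁=351, y₁=40  (since 123201 − 77·1600 = 1)
(x_2, y_2) = (351·351 + 77·40·40, 351·40 + 40·351) = (246401, 28080)
(x_3, y_3) = (351·246401 + 77·40·28080, 351·28080 + 40·246401) = (172973151, 19712120)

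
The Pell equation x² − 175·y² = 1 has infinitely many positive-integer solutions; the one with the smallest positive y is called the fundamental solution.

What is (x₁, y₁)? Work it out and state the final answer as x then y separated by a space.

2024 153

d=175: √d = [13; 4,2,1,2,4,26] (ℓ=6, even), read p_5/q_5
k=0  a_k=13  p_k/q_k = 13/1
…
k=4  a_k=2  p_k/q_k = 463/35
k=5  a_k=4  p_k/q_k = 2024/153
fundamental: x₁=2024, y₁=153  (since 4096576 − 175·23409 = 1)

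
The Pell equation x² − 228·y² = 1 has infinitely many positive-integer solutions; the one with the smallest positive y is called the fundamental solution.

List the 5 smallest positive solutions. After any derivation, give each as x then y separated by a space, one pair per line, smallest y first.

151 10
45601 3020
13771351 912030
4158902401 275430040
1255974753751 83178960050

[15; 10,30] for √228; ℓ=2 ⇒ convergent index 1
a_0=15:  p_0=15·1+0=15,  q_0=15·0+1=1
a_1=10:  p_1=10·15+1=151,  q_1=10·1+0=10
→ (151, 10).  Check: 151²=22801, 228·10²=22800, difference 1.
(151+10√228)^2 = 45601 + 3020√228
(151+10√228)^3 = 13771351 + 912030√228
(151+10√228)^4 = 4158902401 + 275430040√228
(151+10√228)^5 = 1255974753751 + 83178960050√228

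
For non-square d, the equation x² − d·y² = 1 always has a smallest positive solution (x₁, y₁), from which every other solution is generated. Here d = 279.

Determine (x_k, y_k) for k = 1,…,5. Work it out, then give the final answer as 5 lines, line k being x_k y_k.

1520 91
4620799 276640
14047227440 840985509
42703566796801 2556595670720
129818829015047600 7772049998003291

√279 = [16; 1,2,2,1,2,2,1,32, …], period ℓ=8 (even) → k=7
i=0: a=16 ⇒ p=16, q=1
i=1: a=1 ⇒ p=17, q=1
…
i=4: a=1 ⇒ p=167, q=10
…
i=6: a=2 ⇒ p=1069, q=64
i=7: a=1 ⇒ p=1520, q=91
fundamental: x₁=1520, y₁=91  (since 2310400 − 279·8281 = 1)
(x_2, y_2) = (1520·1520 + 279·91·91, 1520·91 + 91·1520) = (4620799, 276640)
(x_3, y_3) = (1520·4620799 + 279·91·276640, 1520·276640 + 91·4620799) = (14047227440, 840985509)
(x_4, y_4) = (1520·14047227440 + 279·91·840985509, 1520·840985509 + 91·14047227440) = (42703566796801, 2556595670720)
(x_5, y_5) = (1520·42703566796801 + 279·91·2556595670720, 1520·2556595670720 + 91·42703566796801) = (129818829015047600, 7772049998003291)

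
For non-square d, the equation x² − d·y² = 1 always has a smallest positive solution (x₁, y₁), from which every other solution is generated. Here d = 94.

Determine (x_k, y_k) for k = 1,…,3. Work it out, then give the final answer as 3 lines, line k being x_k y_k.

2143295 221064
9187426914049 947610731760
39382732335491159615 4062018686654877336

[9; 1,2,3,1,1,…,2,1,18] for √94; ℓ=16 ⇒ convergent index 15
i=0: a=9 ⇒ p=9, q=1
i=1: a=1 ⇒ p=10, q=1
i=2: a=2 ⇒ p=29, q=3
i=3: a=3 ⇒ p=97, q=10
i=4: a=1 ⇒ p=126, q=13
i=5: a=1 ⇒ p=223, q=23
i=6: a=5 ⇒ p=1241, q=128
…
i=9: a=1 ⇒ p=14417, q=1487
…
i=11: a=1 ⇒ p=99455, q=10258
i=12: a=1 ⇒ p=184493, q=19029
i=13: a=3 ⇒ p=652934, q=67345
i=14: a=2 ⇒ p=1490361, q=153719
i=15: a=1 ⇒ p=2143295, q=221064
(x₁, y₁) = (2143295, 221064);  2143295² − 94·221064² = 1 ✓
(2143295+221064√94)^2 = 9187426914049 + 947610731760√94
(2143295+221064√94)^3 = 39382732335491159615 + 4062018686654877336√94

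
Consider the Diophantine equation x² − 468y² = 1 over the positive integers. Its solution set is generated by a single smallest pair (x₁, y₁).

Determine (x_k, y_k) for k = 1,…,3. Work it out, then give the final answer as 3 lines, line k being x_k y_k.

649 30
842401 38940
1093435849 50544090

[21; 1,1,1,2,1,1,1,42] for √468; ℓ=8 ⇒ convergent index 7
k=0  a_k=21  p_k/q_k = 21/1
k=1  a_k=1  p_k/q_k = 22/1
…
k=5  a_k=1  p_k/q_k = 238/11
k=6  a_k=1  p_k/q_k = 411/19
k=7  a_k=1  p_k/q_k = 649/30
→ (649, 30).  Check: 649²=421201, 468·30²=421200, difference 1.
(x_2, y_2) = (649·649 + 468·30·30, 649·30 + 30·649) = (842401, 38940)
(x_3, y_3) = (649·842401 + 468·30·38940, 649·38940 + 30·842401) = (1093435849, 50544090)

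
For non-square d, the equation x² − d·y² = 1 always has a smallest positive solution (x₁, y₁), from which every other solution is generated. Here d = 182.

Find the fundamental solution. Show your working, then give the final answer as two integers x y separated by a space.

27 2

√182 = [13; 2,26, …], period ℓ=2 (even) → k=1
i=0: a=13 ⇒ p=13, q=1
i=1: a=2 ⇒ p=27, q=2
fundamental: x₁=27, y₁=2  (since 729 − 182·4 = 1)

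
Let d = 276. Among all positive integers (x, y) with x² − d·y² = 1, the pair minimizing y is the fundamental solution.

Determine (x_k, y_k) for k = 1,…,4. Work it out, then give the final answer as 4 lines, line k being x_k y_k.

√276 → a₀=16, period (1,1,1,1,2,2,2,1,1,1,1,32); ℓ=12 even so k=11
i=0: a=16 ⇒ p=16, q=1
i=1: a=1 ⇒ p=17, q=1
i=2: a=1 ⇒ p=33, q=2
…
i=4: a=1 ⇒ p=83, q=5
i=5: a=2 ⇒ p=216, q=13
i=6: a=2 ⇒ p=515, q=31
…
i=8: a=1 ⇒ p=1761, q=106
…
i=10: a=1 ⇒ p=4768, q=287
i=11: a=1 ⇒ p=7775, q=468
fundamental: x₁=7775, y₁=468  (since 60450625 − 276·219024 = 1)
(x_2, y_2) = (7775·7775 + 276·468·468, 7775·468 + 468·7775) = (120901249, 7277400)
(x_3, y_3) = (7775·120901249 + 276·468·7277400, 7775·7277400 + 468·120901249) = (1880014414175, 113163569532)
(x_4, y_4) = (7775·1880014414175 + 276·468·113163569532, 7775·113163569532 + 468·1880014414175) = (29234224019520001, 1759693498945200)

7775 468
120901249 7277400
1880014414175 113163569532
29234224019520001 1759693498945200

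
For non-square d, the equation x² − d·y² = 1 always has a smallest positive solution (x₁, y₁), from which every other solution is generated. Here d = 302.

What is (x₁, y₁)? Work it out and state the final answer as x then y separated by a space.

4276623 246092

d=302: √d = [17; 2,1,1,1,4,…,1,2,34] (ℓ=16, even), read p_15/q_15
i=0: a=17 ⇒ p=17, q=1
…
i=2: a=1 ⇒ p=52, q=3
i=3: a=1 ⇒ p=87, q=5
i=4: a=1 ⇒ p=139, q=8
i=5: a=4 ⇒ p=643, q=37
…
i=7: a=1 ⇒ p=2068, q=119
…
i=10: a=2 ⇒ p=107675, q=6196
…
i=12: a=1 ⇒ p=574956, q=33085
…
i=14: a=1 ⇒ p=1617193, q=93059
i=15: a=2 ⇒ p=4276623, q=246092
→ (4276623, 246092).  Check: 4276623²=18289504284129, 302·246092²=18289504284128, difference 1.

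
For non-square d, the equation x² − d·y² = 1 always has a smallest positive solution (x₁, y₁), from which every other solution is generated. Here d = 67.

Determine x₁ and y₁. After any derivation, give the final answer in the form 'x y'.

48842 5967

d=67: √d = [8; 5,2,1,1,7,1,1,2,5,16] (ℓ=10, even), read p_9/q_9
k=0  a_k=8  p_k/q_k = 8/1
k=1  a_k=5  p_k/q_k = 41/5
k=2  a_k=2  p_k/q_k = 90/11
k=3  a_k=1  p_k/q_k = 131/16
k=4  a_k=1  p_k/q_k = 221/27
k=5  a_k=7  p_k/q_k = 1678/205
k=6  a_k=1  p_k/q_k = 1899/232
k=7  a_k=1  p_k/q_k = 3577/437
k=8  a_k=2  p_k/q_k = 9053/1106
k=9  a_k=5  p_k/q_k = 48842/5967
(x₁, y₁) = (48842, 5967);  48842² − 67·5967² = 1 ✓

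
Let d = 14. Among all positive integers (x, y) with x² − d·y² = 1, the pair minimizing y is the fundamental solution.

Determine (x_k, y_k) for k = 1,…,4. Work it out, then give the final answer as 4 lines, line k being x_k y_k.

15 4
449 120
13455 3596
403201 107760

√14 → a₀=3, period (1,2,1,6); ℓ=4 even so k=3
i=0: a=3 ⇒ p=3, q=1
…
i=2: a=2 ⇒ p=11, q=3
i=3: a=1 ⇒ p=15, q=4
fundamental: x₁=15, y₁=4  (since 225 − 14·16 = 1)
(15+4√14)^2 = 449 + 120√14
(15+4√14)^3 = 13455 + 3596√14
(15+4√14)^4 = 403201 + 107760√14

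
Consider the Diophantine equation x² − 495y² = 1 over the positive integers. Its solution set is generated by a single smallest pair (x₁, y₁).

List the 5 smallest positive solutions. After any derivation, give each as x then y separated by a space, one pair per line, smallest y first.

[22; 4,44] for √495; ℓ=2 ⇒ convergent index 1
a_0=22:  p_0=22·1+0=22,  q_0=22·0+1=1
a_1=4:  p_1=4·22+1=89,  q_1=4·1+0=4
→ (89, 4).  Check: 89²=7921, 495·4²=7920, difference 1.
k=2:  x_2 = 89·89+495·4·4 = 15841,  y_2 = 89·4+4·89 = 712
k=3:  x_3 = 89·15841+495·4·712 = 2819609,  y_3 = 89·712+4·15841 = 126732
k=4:  x_4 = 89·2819609+495·4·126732 = 501874561,  y_4 = 89·126732+4·2819609 = 22557584
k=5:  x_5 = 89·501874561+495·4·22557584 = 89330852249,  y_5 = 89·22557584+4·501874561 = 4015123220

89 4
15841 712
2819609 126732
501874561 22557584
89330852249 4015123220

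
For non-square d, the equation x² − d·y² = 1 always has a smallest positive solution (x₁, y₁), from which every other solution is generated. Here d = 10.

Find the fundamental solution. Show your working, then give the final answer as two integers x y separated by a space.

19 6

√10 = [3; 6, …], period ℓ=1 (odd) → k=1
k=0  a_k=3  p_k/q_k = 3/1
k=1  a_k=6  p_k/q_k = 19/6
(x₁, y₁) = (19, 6);  19² − 10·6² = 1 ✓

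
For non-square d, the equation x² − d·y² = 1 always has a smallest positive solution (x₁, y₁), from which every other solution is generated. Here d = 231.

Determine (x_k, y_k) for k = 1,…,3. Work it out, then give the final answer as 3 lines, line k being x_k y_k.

d=231: √d = [15; 5,30] (ℓ=2, even), read p_1/q_1
i=0: a=15 ⇒ p=15, q=1
i=1: a=5 ⇒ p=76, q=5
fundamental: x₁=76, y₁=5  (since 5776 − 231·25 = 1)
(76+5√231)^2 = 11551 + 760√231
(76+5√231)^3 = 1755676 + 115515√231

76 5
11551 760
1755676 115515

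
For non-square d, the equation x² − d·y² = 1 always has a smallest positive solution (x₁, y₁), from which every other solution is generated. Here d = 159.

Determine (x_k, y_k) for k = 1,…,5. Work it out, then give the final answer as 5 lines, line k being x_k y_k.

1324 105
3505951 278040
9283756924 736249815
24583384828801 1949589232080
65096793742908124 5162511550298025

[12; 1,1,1,1,3,1,1,1,1,24] for √159; ℓ=10 ⇒ convergent index 9
k=0  a_k=12  p_k/q_k = 12/1
k=1  a_k=1  p_k/q_k = 13/1
…
k=4  a_k=1  p_k/q_k = 63/5
…
k=7  a_k=1  p_k/q_k = 517/41
k=8  a_k=1  p_k/q_k = 807/64
k=9  a_k=1  p_k/q_k = 1324/105
fundamental: x₁=1324, y₁=105  (since 1752976 − 159·11025 = 1)
k=2:  x_2 = 1324·1324+159·105·105 = 3505951,  y_2 = 1324·105+105·1324 = 278040
k=3:  x_3 = 1324·3505951+159·105·278040 = 9283756924,  y_3 = 1324·278040+105·3505951 = 736249815
k=4:  x_4 = 1324·9283756924+159·105·736249815 = 24583384828801,  y_4 = 1324·736249815+105·9283756924 = 1949589232080
k=5:  x_5 = 1324·24583384828801+159·105·1949589232080 = 65096793742908124,  y_5 = 1324·1949589232080+105·24583384828801 = 5162511550298025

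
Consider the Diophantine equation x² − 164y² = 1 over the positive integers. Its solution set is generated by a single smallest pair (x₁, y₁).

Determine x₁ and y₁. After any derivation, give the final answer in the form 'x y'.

2049 160

√164 = [12; 1,4,6,4,1,24, …], period ℓ=6 (even) → k=5
a_0=12:  p_0=12·1+0=12,  q_0=12·0+1=1
a_1=1:  p_1=1·12+1=13,  q_1=1·1+0=1
a_2=4:  p_2=4·13+12=64,  q_2=4·1+1=5
a_3=6:  p_3=6·64+13=397,  q_3=6·5+1=31
a_4=4:  p_4=4·397+64=1652,  q_4=4·31+5=129
a_5=1:  p_5=1·1652+397=2049,  q_5=1·129+31=160
→ (2049, 160).  Check: 2049²=4198401, 164·160²=4198400, difference 1.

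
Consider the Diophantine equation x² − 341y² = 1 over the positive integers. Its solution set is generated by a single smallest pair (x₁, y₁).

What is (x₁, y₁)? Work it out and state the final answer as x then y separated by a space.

[18; 2,6,1,8,2,…,6,2,36] for √341; ℓ=14 ⇒ convergent index 13
i=0: a=18 ⇒ p=18, q=1
i=1: a=2 ⇒ p=37, q=2
…
i=3: a=1 ⇒ p=277, q=15
i=4: a=8 ⇒ p=2456, q=133
…
i=6: a=1 ⇒ p=7645, q=414
i=7: a=2 ⇒ p=20479, q=1109
…
i=10: a=8 ⇒ p=641940, q=34763
i=11: a=1 ⇒ p=718667, q=38918
i=12: a=6 ⇒ p=4953942, q=268271
i=13: a=2 ⇒ p=10626551, q=575460
(x₁, y₁) = (10626551, 575460);  10626551² − 341·575460² = 1 ✓

10626551 575460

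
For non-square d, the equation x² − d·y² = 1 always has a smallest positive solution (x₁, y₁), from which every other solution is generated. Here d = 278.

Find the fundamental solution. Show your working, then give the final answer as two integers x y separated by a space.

2501 150

√278 = [16; 1,2,16,2,1,32, …], period ℓ=6 (even) → k=5
i=0: a=16 ⇒ p=16, q=1
i=1: a=1 ⇒ p=17, q=1
…
i=4: a=2 ⇒ p=1684, q=101
i=5: a=1 ⇒ p=2501, q=150
(x₁, y₁) = (2501, 150);  2501² − 278·150² = 1 ✓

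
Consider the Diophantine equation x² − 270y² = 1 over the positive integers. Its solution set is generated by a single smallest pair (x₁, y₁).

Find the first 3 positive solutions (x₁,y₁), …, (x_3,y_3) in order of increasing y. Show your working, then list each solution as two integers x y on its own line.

√270 → a₀=16, period (2,3,6,3,2,32); ℓ=6 even so k=5
k=0  a_k=16  p_k/q_k = 16/1
k=1  a_k=2  p_k/q_k = 33/2
k=2  a_k=3  p_k/q_k = 115/7
k=3  a_k=6  p_k/q_k = 723/44
k=4  a_k=3  p_k/q_k = 2284/139
k=5  a_k=2  p_k/q_k = 5291/322
→ (5291, 322).  Check: 5291²=27994681, 270·322²=27994680, difference 1.
k=2:  x_2 = 5291·5291+270·322·322 = 55989361,  y_2 = 5291·322+322·5291 = 3407404
k=3:  x_3 = 5291·55989361+270·322·3407404 = 592479412811,  y_3 = 5291·3407404+322·55989361 = 36057148806

5291 322
55989361 3407404
592479412811 36057148806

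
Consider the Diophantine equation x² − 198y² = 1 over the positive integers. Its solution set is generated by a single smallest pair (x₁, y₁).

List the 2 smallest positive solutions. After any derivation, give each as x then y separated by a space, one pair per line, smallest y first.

√198 = [14; 14,28, …], period ℓ=2 (even) → k=1
step 0: (14, 1)  from 14·(1,0) + (0,1)
step 1: (197, 14)  from 14·(14,1) + (1,0)
(x₁, y₁) = (197, 14);  197² − 198·14² = 1 ✓
(197+14√198)^2 = 77617 + 5516√198

197 14
77617 5516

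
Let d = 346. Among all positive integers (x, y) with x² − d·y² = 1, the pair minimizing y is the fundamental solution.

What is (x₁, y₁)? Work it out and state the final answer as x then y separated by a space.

17299 930

[18; 1,1,1,1,36] for √346; ℓ=5 ⇒ convergent index 9
a_0=18:  p_0=18·1+0=18,  q_0=18·0+1=1
a_1=1:  p_1=1·18+1=19,  q_1=1·1+0=1
…
a_7=1:  p_7=1·3497+3404=6901,  q_7=1·188+183=371
a_8=1:  p_8=1·6901+3497=10398,  q_8=1·371+188=559
a_9=1:  p_9=1·10398+6901=17299,  q_9=1·559+371=930
(x₁, y₁) = (17299, 930);  17299² − 346·930² = 1 ✓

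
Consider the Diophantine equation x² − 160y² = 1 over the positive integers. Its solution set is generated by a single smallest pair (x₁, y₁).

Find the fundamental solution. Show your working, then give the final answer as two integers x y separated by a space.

721 57

d=160: √d = [12; 1,1,1,5,1,1,1,24] (ℓ=8, even), read p_7/q_7
a_0=12:  p_0=12·1+0=12,  q_0=12·0+1=1
a_1=1:  p_1=1·12+1=13,  q_1=1·1+0=1
…
a_3=1:  p_3=1·25+13=38,  q_3=1·2+1=3
a_4=5:  p_4=5·38+25=215,  q_4=5·3+2=17
a_5=1:  p_5=1·215+38=253,  q_5=1·17+3=20
a_6=1:  p_6=1·253+215=468,  q_6=1·20+17=37
a_7=1:  p_7=1·468+253=721,  q_7=1·37+20=57
(x₁, y₁) = (721, 57);  721² − 160·57² = 1 ✓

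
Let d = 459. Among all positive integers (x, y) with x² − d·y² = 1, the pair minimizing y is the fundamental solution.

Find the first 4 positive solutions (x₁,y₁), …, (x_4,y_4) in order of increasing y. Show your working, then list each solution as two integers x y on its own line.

√459 → a₀=21, period (2,2,1,4,21,4,1,2,2,42); ℓ=10 even so k=9
step 0: (21, 1)  from 21·(1,0) + (0,1)
…
step 8: (212079, 9899)  from 2·(75692,3533) + (60695,2833)
step 9: (499850, 23331)  from 2·(212079,9899) + (75692,3533)
fundamental: x₁=499850, y₁=23331  (since 249850022500 − 459·544335561 = 1)
n=2: (499850,23331)∘(499850,23331) = (499850·499850+459·23331·23331, 499850·23331+23331·499850) = (499700044999,23324000700)
n=3: (499700044999,23324000700)∘(499850,23331) = (499850·499700044999+459·23331·23324000700, 499850·23324000700+23331·499700044999) = (499550134985000450,23317003499766669)
n=4: (499550134985000450,23317003499766669)∘(499850,23331) = (499850·499550134985000450+459·23331·23317003499766669, 499850·23317003499766669+23331·499550134985000450) = (499400269944005249820001,23310008398693414998600)

499850 23331
499700044999 23324000700
499550134985000450 23317003499766669
499400269944005249820001 23310008398693414998600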